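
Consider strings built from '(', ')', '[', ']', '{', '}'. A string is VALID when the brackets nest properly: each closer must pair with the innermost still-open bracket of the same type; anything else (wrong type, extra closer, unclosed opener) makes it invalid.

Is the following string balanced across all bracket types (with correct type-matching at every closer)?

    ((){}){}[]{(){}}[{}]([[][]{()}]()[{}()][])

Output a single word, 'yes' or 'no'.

Answer: yes

Derivation:
pos 0: push '('; stack = (
pos 1: push '('; stack = ((
pos 2: ')' matches '('; pop; stack = (
pos 3: push '{'; stack = ({
pos 4: '}' matches '{'; pop; stack = (
pos 5: ')' matches '('; pop; stack = (empty)
pos 6: push '{'; stack = {
pos 7: '}' matches '{'; pop; stack = (empty)
pos 8: push '['; stack = [
pos 9: ']' matches '['; pop; stack = (empty)
pos 10: push '{'; stack = {
pos 11: push '('; stack = {(
pos 12: ')' matches '('; pop; stack = {
pos 13: push '{'; stack = {{
pos 14: '}' matches '{'; pop; stack = {
pos 15: '}' matches '{'; pop; stack = (empty)
pos 16: push '['; stack = [
pos 17: push '{'; stack = [{
pos 18: '}' matches '{'; pop; stack = [
pos 19: ']' matches '['; pop; stack = (empty)
pos 20: push '('; stack = (
pos 21: push '['; stack = ([
pos 22: push '['; stack = ([[
pos 23: ']' matches '['; pop; stack = ([
pos 24: push '['; stack = ([[
pos 25: ']' matches '['; pop; stack = ([
pos 26: push '{'; stack = ([{
pos 27: push '('; stack = ([{(
pos 28: ')' matches '('; pop; stack = ([{
pos 29: '}' matches '{'; pop; stack = ([
pos 30: ']' matches '['; pop; stack = (
pos 31: push '('; stack = ((
pos 32: ')' matches '('; pop; stack = (
pos 33: push '['; stack = ([
pos 34: push '{'; stack = ([{
pos 35: '}' matches '{'; pop; stack = ([
pos 36: push '('; stack = ([(
pos 37: ')' matches '('; pop; stack = ([
pos 38: ']' matches '['; pop; stack = (
pos 39: push '['; stack = ([
pos 40: ']' matches '['; pop; stack = (
pos 41: ')' matches '('; pop; stack = (empty)
end: stack empty → VALID
Verdict: properly nested → yes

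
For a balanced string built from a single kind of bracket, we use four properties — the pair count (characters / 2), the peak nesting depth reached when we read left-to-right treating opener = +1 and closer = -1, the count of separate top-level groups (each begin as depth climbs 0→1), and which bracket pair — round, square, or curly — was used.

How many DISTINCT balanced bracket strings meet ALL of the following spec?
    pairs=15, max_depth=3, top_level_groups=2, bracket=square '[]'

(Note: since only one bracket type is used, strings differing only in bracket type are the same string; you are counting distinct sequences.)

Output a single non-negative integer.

Answer: 32754

Derivation:
Spec: pairs=15 depth=3 groups=2
Count(depth <= 3) = 32768
Count(depth <= 2) = 14
Count(depth == 3) = 32768 - 14 = 32754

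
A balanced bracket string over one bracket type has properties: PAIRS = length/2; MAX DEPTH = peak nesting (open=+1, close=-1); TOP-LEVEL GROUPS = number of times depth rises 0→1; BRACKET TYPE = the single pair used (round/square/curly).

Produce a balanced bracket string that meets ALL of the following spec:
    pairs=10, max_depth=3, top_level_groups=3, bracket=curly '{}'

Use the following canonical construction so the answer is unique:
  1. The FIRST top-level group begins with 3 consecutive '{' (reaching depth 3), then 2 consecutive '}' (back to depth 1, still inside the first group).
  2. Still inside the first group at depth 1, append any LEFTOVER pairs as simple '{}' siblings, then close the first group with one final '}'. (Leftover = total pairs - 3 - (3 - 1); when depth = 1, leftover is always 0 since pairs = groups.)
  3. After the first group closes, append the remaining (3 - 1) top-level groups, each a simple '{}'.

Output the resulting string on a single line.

Spec: pairs=10 depth=3 groups=3
Leftover pairs = 10 - 3 - (3-1) = 5
First group: deep chain of depth 3 + 5 sibling pairs
Remaining 2 groups: simple '{}' each

Answer: {{{}}{}{}{}{}{}}{}{}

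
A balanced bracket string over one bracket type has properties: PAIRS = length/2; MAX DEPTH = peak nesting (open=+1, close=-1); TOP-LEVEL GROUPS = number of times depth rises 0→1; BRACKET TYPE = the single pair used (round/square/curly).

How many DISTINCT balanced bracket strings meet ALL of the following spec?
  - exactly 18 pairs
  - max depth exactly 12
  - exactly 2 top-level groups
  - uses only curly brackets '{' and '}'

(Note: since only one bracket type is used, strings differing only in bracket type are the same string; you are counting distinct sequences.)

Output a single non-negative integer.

Answer: 260832

Derivation:
Spec: pairs=18 depth=12 groups=2
Count(depth <= 12) = 129583718
Count(depth <= 11) = 129322886
Count(depth == 12) = 129583718 - 129322886 = 260832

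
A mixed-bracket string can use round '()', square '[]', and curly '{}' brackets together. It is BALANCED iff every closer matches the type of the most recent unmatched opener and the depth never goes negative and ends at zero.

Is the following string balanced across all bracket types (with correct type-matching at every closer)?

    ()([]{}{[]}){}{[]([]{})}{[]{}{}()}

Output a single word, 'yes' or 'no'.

pos 0: push '('; stack = (
pos 1: ')' matches '('; pop; stack = (empty)
pos 2: push '('; stack = (
pos 3: push '['; stack = ([
pos 4: ']' matches '['; pop; stack = (
pos 5: push '{'; stack = ({
pos 6: '}' matches '{'; pop; stack = (
pos 7: push '{'; stack = ({
pos 8: push '['; stack = ({[
pos 9: ']' matches '['; pop; stack = ({
pos 10: '}' matches '{'; pop; stack = (
pos 11: ')' matches '('; pop; stack = (empty)
pos 12: push '{'; stack = {
pos 13: '}' matches '{'; pop; stack = (empty)
pos 14: push '{'; stack = {
pos 15: push '['; stack = {[
pos 16: ']' matches '['; pop; stack = {
pos 17: push '('; stack = {(
pos 18: push '['; stack = {([
pos 19: ']' matches '['; pop; stack = {(
pos 20: push '{'; stack = {({
pos 21: '}' matches '{'; pop; stack = {(
pos 22: ')' matches '('; pop; stack = {
pos 23: '}' matches '{'; pop; stack = (empty)
pos 24: push '{'; stack = {
pos 25: push '['; stack = {[
pos 26: ']' matches '['; pop; stack = {
pos 27: push '{'; stack = {{
pos 28: '}' matches '{'; pop; stack = {
pos 29: push '{'; stack = {{
pos 30: '}' matches '{'; pop; stack = {
pos 31: push '('; stack = {(
pos 32: ')' matches '('; pop; stack = {
pos 33: '}' matches '{'; pop; stack = (empty)
end: stack empty → VALID
Verdict: properly nested → yes

Answer: yes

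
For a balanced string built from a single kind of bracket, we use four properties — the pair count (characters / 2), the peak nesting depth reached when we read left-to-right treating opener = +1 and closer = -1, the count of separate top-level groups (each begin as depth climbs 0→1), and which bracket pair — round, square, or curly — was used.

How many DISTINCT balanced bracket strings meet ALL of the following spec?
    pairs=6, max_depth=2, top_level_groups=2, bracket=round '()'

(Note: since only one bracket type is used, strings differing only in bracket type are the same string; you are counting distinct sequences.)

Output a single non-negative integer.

Spec: pairs=6 depth=2 groups=2
Count(depth <= 2) = 5
Count(depth <= 1) = 0
Count(depth == 2) = 5 - 0 = 5

Answer: 5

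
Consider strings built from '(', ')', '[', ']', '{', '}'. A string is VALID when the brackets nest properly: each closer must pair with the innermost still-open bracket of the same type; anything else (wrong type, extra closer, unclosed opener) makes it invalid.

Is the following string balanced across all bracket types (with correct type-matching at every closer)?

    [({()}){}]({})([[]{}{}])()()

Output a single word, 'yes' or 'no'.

pos 0: push '['; stack = [
pos 1: push '('; stack = [(
pos 2: push '{'; stack = [({
pos 3: push '('; stack = [({(
pos 4: ')' matches '('; pop; stack = [({
pos 5: '}' matches '{'; pop; stack = [(
pos 6: ')' matches '('; pop; stack = [
pos 7: push '{'; stack = [{
pos 8: '}' matches '{'; pop; stack = [
pos 9: ']' matches '['; pop; stack = (empty)
pos 10: push '('; stack = (
pos 11: push '{'; stack = ({
pos 12: '}' matches '{'; pop; stack = (
pos 13: ')' matches '('; pop; stack = (empty)
pos 14: push '('; stack = (
pos 15: push '['; stack = ([
pos 16: push '['; stack = ([[
pos 17: ']' matches '['; pop; stack = ([
pos 18: push '{'; stack = ([{
pos 19: '}' matches '{'; pop; stack = ([
pos 20: push '{'; stack = ([{
pos 21: '}' matches '{'; pop; stack = ([
pos 22: ']' matches '['; pop; stack = (
pos 23: ')' matches '('; pop; stack = (empty)
pos 24: push '('; stack = (
pos 25: ')' matches '('; pop; stack = (empty)
pos 26: push '('; stack = (
pos 27: ')' matches '('; pop; stack = (empty)
end: stack empty → VALID
Verdict: properly nested → yes

Answer: yes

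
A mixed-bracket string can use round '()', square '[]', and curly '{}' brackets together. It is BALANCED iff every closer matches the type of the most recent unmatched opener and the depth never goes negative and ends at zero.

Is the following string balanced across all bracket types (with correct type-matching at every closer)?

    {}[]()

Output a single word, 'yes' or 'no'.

pos 0: push '{'; stack = {
pos 1: '}' matches '{'; pop; stack = (empty)
pos 2: push '['; stack = [
pos 3: ']' matches '['; pop; stack = (empty)
pos 4: push '('; stack = (
pos 5: ')' matches '('; pop; stack = (empty)
end: stack empty → VALID
Verdict: properly nested → yes

Answer: yes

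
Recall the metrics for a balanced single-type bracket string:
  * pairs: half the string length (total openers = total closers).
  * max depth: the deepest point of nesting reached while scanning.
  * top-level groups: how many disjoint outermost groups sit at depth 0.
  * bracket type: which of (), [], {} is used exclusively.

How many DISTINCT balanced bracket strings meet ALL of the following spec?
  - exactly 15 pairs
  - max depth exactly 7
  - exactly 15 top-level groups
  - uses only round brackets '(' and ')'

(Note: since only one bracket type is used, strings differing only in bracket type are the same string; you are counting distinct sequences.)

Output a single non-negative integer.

Spec: pairs=15 depth=7 groups=15
Count(depth <= 7) = 1
Count(depth <= 6) = 1
Count(depth == 7) = 1 - 1 = 0

Answer: 0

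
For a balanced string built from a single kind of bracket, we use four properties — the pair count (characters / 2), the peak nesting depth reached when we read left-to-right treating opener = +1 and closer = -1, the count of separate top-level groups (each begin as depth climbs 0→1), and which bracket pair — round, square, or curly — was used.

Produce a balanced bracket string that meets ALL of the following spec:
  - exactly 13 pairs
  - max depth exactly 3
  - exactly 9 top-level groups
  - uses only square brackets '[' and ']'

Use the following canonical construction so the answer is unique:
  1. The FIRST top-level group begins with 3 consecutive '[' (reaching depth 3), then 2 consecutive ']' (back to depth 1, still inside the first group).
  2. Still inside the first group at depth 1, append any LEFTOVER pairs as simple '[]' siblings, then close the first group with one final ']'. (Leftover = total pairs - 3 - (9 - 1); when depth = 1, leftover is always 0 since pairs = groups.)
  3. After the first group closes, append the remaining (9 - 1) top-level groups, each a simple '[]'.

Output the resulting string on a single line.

Spec: pairs=13 depth=3 groups=9
Leftover pairs = 13 - 3 - (9-1) = 2
First group: deep chain of depth 3 + 2 sibling pairs
Remaining 8 groups: simple '[]' each

Answer: [[[]][][]][][][][][][][][]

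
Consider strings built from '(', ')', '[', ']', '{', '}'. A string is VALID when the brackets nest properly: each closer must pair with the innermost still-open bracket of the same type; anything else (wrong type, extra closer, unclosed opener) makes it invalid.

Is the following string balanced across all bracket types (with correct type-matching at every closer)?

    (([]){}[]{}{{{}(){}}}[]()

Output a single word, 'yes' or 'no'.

Answer: no

Derivation:
pos 0: push '('; stack = (
pos 1: push '('; stack = ((
pos 2: push '['; stack = (([
pos 3: ']' matches '['; pop; stack = ((
pos 4: ')' matches '('; pop; stack = (
pos 5: push '{'; stack = ({
pos 6: '}' matches '{'; pop; stack = (
pos 7: push '['; stack = ([
pos 8: ']' matches '['; pop; stack = (
pos 9: push '{'; stack = ({
pos 10: '}' matches '{'; pop; stack = (
pos 11: push '{'; stack = ({
pos 12: push '{'; stack = ({{
pos 13: push '{'; stack = ({{{
pos 14: '}' matches '{'; pop; stack = ({{
pos 15: push '('; stack = ({{(
pos 16: ')' matches '('; pop; stack = ({{
pos 17: push '{'; stack = ({{{
pos 18: '}' matches '{'; pop; stack = ({{
pos 19: '}' matches '{'; pop; stack = ({
pos 20: '}' matches '{'; pop; stack = (
pos 21: push '['; stack = ([
pos 22: ']' matches '['; pop; stack = (
pos 23: push '('; stack = ((
pos 24: ')' matches '('; pop; stack = (
end: stack still non-empty (() → INVALID
Verdict: unclosed openers at end: ( → no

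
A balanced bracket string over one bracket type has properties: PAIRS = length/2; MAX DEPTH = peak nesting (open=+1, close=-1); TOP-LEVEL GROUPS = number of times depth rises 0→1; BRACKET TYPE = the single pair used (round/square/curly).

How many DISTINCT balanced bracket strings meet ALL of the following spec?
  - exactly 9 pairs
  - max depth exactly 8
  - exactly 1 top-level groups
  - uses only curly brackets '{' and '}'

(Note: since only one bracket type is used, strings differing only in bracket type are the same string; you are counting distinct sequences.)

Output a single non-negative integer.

Answer: 13

Derivation:
Spec: pairs=9 depth=8 groups=1
Count(depth <= 8) = 1429
Count(depth <= 7) = 1416
Count(depth == 8) = 1429 - 1416 = 13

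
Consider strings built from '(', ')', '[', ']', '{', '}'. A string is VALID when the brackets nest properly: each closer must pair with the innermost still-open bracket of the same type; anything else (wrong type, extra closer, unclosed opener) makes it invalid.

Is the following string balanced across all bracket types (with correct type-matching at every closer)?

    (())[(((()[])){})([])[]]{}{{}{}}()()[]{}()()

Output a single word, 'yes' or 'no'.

Answer: yes

Derivation:
pos 0: push '('; stack = (
pos 1: push '('; stack = ((
pos 2: ')' matches '('; pop; stack = (
pos 3: ')' matches '('; pop; stack = (empty)
pos 4: push '['; stack = [
pos 5: push '('; stack = [(
pos 6: push '('; stack = [((
pos 7: push '('; stack = [(((
pos 8: push '('; stack = [((((
pos 9: ')' matches '('; pop; stack = [(((
pos 10: push '['; stack = [((([
pos 11: ']' matches '['; pop; stack = [(((
pos 12: ')' matches '('; pop; stack = [((
pos 13: ')' matches '('; pop; stack = [(
pos 14: push '{'; stack = [({
pos 15: '}' matches '{'; pop; stack = [(
pos 16: ')' matches '('; pop; stack = [
pos 17: push '('; stack = [(
pos 18: push '['; stack = [([
pos 19: ']' matches '['; pop; stack = [(
pos 20: ')' matches '('; pop; stack = [
pos 21: push '['; stack = [[
pos 22: ']' matches '['; pop; stack = [
pos 23: ']' matches '['; pop; stack = (empty)
pos 24: push '{'; stack = {
pos 25: '}' matches '{'; pop; stack = (empty)
pos 26: push '{'; stack = {
pos 27: push '{'; stack = {{
pos 28: '}' matches '{'; pop; stack = {
pos 29: push '{'; stack = {{
pos 30: '}' matches '{'; pop; stack = {
pos 31: '}' matches '{'; pop; stack = (empty)
pos 32: push '('; stack = (
pos 33: ')' matches '('; pop; stack = (empty)
pos 34: push '('; stack = (
pos 35: ')' matches '('; pop; stack = (empty)
pos 36: push '['; stack = [
pos 37: ']' matches '['; pop; stack = (empty)
pos 38: push '{'; stack = {
pos 39: '}' matches '{'; pop; stack = (empty)
pos 40: push '('; stack = (
pos 41: ')' matches '('; pop; stack = (empty)
pos 42: push '('; stack = (
pos 43: ')' matches '('; pop; stack = (empty)
end: stack empty → VALID
Verdict: properly nested → yes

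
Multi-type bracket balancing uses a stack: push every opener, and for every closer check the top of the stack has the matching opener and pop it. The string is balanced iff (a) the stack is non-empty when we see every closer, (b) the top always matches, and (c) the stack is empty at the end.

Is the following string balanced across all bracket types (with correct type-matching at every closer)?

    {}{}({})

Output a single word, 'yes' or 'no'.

Answer: yes

Derivation:
pos 0: push '{'; stack = {
pos 1: '}' matches '{'; pop; stack = (empty)
pos 2: push '{'; stack = {
pos 3: '}' matches '{'; pop; stack = (empty)
pos 4: push '('; stack = (
pos 5: push '{'; stack = ({
pos 6: '}' matches '{'; pop; stack = (
pos 7: ')' matches '('; pop; stack = (empty)
end: stack empty → VALID
Verdict: properly nested → yes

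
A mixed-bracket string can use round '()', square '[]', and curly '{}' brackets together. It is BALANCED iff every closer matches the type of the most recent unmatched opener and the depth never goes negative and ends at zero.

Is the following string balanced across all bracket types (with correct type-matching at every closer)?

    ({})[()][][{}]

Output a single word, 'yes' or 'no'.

Answer: yes

Derivation:
pos 0: push '('; stack = (
pos 1: push '{'; stack = ({
pos 2: '}' matches '{'; pop; stack = (
pos 3: ')' matches '('; pop; stack = (empty)
pos 4: push '['; stack = [
pos 5: push '('; stack = [(
pos 6: ')' matches '('; pop; stack = [
pos 7: ']' matches '['; pop; stack = (empty)
pos 8: push '['; stack = [
pos 9: ']' matches '['; pop; stack = (empty)
pos 10: push '['; stack = [
pos 11: push '{'; stack = [{
pos 12: '}' matches '{'; pop; stack = [
pos 13: ']' matches '['; pop; stack = (empty)
end: stack empty → VALID
Verdict: properly nested → yes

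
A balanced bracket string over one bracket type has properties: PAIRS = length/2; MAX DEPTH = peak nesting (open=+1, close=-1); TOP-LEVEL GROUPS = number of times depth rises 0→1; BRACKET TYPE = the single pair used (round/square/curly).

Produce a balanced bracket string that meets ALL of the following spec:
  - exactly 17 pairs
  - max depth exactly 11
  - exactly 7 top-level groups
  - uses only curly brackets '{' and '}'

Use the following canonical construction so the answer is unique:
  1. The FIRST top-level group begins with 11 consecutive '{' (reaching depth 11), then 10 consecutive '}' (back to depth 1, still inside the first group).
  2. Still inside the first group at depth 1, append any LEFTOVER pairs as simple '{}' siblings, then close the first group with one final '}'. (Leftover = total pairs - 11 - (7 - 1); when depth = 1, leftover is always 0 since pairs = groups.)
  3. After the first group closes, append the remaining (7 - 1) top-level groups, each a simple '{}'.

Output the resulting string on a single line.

Spec: pairs=17 depth=11 groups=7
Leftover pairs = 17 - 11 - (7-1) = 0
First group: deep chain of depth 11 + 0 sibling pairs
Remaining 6 groups: simple '{}' each

Answer: {{{{{{{{{{{}}}}}}}}}}}{}{}{}{}{}{}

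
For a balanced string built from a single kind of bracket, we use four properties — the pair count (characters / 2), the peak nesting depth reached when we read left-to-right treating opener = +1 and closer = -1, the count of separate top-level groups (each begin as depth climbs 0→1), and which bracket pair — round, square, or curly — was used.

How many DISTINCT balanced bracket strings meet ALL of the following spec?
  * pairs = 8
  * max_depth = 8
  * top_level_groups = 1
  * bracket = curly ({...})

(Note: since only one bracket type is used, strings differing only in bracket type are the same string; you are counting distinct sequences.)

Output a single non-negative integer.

Answer: 1

Derivation:
Spec: pairs=8 depth=8 groups=1
Count(depth <= 8) = 429
Count(depth <= 7) = 428
Count(depth == 8) = 429 - 428 = 1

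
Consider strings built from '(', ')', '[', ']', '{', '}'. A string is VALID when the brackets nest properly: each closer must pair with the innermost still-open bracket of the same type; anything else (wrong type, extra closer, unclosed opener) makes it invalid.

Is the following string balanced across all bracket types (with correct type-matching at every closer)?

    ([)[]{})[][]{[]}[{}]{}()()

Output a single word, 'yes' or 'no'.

pos 0: push '('; stack = (
pos 1: push '['; stack = ([
pos 2: saw closer ')' but top of stack is '[' (expected ']') → INVALID
Verdict: type mismatch at position 2: ')' closes '[' → no

Answer: no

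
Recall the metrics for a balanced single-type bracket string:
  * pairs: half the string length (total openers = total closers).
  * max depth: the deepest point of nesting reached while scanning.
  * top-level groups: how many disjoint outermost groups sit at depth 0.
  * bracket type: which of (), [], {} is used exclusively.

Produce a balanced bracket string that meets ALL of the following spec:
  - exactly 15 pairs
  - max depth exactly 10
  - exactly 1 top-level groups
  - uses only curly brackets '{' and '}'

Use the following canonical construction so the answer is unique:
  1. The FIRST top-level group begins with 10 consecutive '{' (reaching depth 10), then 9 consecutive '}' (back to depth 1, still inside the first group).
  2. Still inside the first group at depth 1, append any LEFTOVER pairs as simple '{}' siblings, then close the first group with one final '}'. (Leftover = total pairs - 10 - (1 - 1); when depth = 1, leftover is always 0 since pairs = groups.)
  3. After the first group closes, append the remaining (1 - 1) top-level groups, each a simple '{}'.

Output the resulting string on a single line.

Answer: {{{{{{{{{{}}}}}}}}}{}{}{}{}{}}

Derivation:
Spec: pairs=15 depth=10 groups=1
Leftover pairs = 15 - 10 - (1-1) = 5
First group: deep chain of depth 10 + 5 sibling pairs
Remaining 0 groups: simple '{}' each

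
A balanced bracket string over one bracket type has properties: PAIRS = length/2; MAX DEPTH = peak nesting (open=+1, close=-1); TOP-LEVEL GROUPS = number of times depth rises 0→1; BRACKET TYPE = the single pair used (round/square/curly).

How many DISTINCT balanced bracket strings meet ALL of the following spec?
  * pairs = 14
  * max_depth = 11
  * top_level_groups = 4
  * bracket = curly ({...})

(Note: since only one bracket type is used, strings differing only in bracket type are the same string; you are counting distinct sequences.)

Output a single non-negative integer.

Answer: 4

Derivation:
Spec: pairs=14 depth=11 groups=4
Count(depth <= 11) = 326876
Count(depth <= 10) = 326872
Count(depth == 11) = 326876 - 326872 = 4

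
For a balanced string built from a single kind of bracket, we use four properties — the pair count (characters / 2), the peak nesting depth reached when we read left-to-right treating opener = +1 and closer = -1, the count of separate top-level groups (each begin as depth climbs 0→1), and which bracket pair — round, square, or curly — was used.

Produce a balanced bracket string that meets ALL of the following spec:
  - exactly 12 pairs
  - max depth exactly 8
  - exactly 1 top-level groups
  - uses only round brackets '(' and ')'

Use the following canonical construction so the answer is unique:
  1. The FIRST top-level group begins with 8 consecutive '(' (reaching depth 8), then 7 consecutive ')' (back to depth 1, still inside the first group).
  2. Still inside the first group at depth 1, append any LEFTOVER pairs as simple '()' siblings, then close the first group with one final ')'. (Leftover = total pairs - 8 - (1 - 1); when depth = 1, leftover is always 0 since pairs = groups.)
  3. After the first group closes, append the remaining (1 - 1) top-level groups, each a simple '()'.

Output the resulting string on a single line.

Answer: (((((((()))))))()()()())

Derivation:
Spec: pairs=12 depth=8 groups=1
Leftover pairs = 12 - 8 - (1-1) = 4
First group: deep chain of depth 8 + 4 sibling pairs
Remaining 0 groups: simple '()' each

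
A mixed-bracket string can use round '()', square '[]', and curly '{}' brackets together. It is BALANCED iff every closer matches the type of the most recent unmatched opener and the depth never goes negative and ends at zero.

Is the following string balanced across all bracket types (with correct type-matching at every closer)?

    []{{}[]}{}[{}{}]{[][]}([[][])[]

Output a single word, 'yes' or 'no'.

pos 0: push '['; stack = [
pos 1: ']' matches '['; pop; stack = (empty)
pos 2: push '{'; stack = {
pos 3: push '{'; stack = {{
pos 4: '}' matches '{'; pop; stack = {
pos 5: push '['; stack = {[
pos 6: ']' matches '['; pop; stack = {
pos 7: '}' matches '{'; pop; stack = (empty)
pos 8: push '{'; stack = {
pos 9: '}' matches '{'; pop; stack = (empty)
pos 10: push '['; stack = [
pos 11: push '{'; stack = [{
pos 12: '}' matches '{'; pop; stack = [
pos 13: push '{'; stack = [{
pos 14: '}' matches '{'; pop; stack = [
pos 15: ']' matches '['; pop; stack = (empty)
pos 16: push '{'; stack = {
pos 17: push '['; stack = {[
pos 18: ']' matches '['; pop; stack = {
pos 19: push '['; stack = {[
pos 20: ']' matches '['; pop; stack = {
pos 21: '}' matches '{'; pop; stack = (empty)
pos 22: push '('; stack = (
pos 23: push '['; stack = ([
pos 24: push '['; stack = ([[
pos 25: ']' matches '['; pop; stack = ([
pos 26: push '['; stack = ([[
pos 27: ']' matches '['; pop; stack = ([
pos 28: saw closer ')' but top of stack is '[' (expected ']') → INVALID
Verdict: type mismatch at position 28: ')' closes '[' → no

Answer: no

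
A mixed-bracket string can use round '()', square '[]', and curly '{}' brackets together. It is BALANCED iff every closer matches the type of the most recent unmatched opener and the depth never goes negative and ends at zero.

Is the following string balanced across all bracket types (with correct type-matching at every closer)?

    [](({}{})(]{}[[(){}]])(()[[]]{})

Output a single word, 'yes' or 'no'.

Answer: no

Derivation:
pos 0: push '['; stack = [
pos 1: ']' matches '['; pop; stack = (empty)
pos 2: push '('; stack = (
pos 3: push '('; stack = ((
pos 4: push '{'; stack = (({
pos 5: '}' matches '{'; pop; stack = ((
pos 6: push '{'; stack = (({
pos 7: '}' matches '{'; pop; stack = ((
pos 8: ')' matches '('; pop; stack = (
pos 9: push '('; stack = ((
pos 10: saw closer ']' but top of stack is '(' (expected ')') → INVALID
Verdict: type mismatch at position 10: ']' closes '(' → no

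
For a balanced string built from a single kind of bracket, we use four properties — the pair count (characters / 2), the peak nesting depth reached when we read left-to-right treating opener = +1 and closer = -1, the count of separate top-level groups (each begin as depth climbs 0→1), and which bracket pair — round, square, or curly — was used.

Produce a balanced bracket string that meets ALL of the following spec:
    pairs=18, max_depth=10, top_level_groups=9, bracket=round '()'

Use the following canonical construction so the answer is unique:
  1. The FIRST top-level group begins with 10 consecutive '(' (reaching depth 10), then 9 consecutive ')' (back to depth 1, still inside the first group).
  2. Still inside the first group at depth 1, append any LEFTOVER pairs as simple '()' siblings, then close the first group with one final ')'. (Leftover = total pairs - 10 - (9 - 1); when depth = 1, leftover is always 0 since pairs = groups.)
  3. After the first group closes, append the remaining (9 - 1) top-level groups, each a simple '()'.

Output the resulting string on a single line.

Spec: pairs=18 depth=10 groups=9
Leftover pairs = 18 - 10 - (9-1) = 0
First group: deep chain of depth 10 + 0 sibling pairs
Remaining 8 groups: simple '()' each

Answer: (((((((((())))))))))()()()()()()()()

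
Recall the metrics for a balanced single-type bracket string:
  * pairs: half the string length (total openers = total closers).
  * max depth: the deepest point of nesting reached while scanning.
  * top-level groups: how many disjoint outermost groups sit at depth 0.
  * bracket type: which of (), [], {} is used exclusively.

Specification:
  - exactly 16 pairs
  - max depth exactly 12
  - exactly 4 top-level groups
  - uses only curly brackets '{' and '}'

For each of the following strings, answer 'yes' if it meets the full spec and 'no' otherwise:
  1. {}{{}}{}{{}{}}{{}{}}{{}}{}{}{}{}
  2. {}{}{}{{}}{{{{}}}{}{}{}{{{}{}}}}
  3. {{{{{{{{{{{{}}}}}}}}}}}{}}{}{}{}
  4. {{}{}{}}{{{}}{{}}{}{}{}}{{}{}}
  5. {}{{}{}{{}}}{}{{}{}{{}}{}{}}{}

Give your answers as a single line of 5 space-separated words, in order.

String 1 '{}{{}}{}{{}{}}{{}{}}{{}}{}{}{}{}': depth seq [1 0 1 2 1 0 1 0 1 2 1 2 1 0 1 2 1 2 1 0 1 2 1 0 1 0 1 0 1 0 1 0]
  -> pairs=16 depth=2 groups=10 -> no
String 2 '{}{}{}{{}}{{{{}}}{}{}{}{{{}{}}}}': depth seq [1 0 1 0 1 0 1 2 1 0 1 2 3 4 3 2 1 2 1 2 1 2 1 2 3 4 3 4 3 2 1 0]
  -> pairs=16 depth=4 groups=5 -> no
String 3 '{{{{{{{{{{{{}}}}}}}}}}}{}}{}{}{}': depth seq [1 2 3 4 5 6 7 8 9 10 11 12 11 10 9 8 7 6 5 4 3 2 1 2 1 0 1 0 1 0 1 0]
  -> pairs=16 depth=12 groups=4 -> yes
String 4 '{{}{}{}}{{{}}{{}}{}{}{}}{{}{}}': depth seq [1 2 1 2 1 2 1 0 1 2 3 2 1 2 3 2 1 2 1 2 1 2 1 0 1 2 1 2 1 0]
  -> pairs=15 depth=3 groups=3 -> no
String 5 '{}{{}{}{{}}}{}{{}{}{{}}{}{}}{}': depth seq [1 0 1 2 1 2 1 2 3 2 1 0 1 0 1 2 1 2 1 2 3 2 1 2 1 2 1 0 1 0]
  -> pairs=15 depth=3 groups=5 -> no

Answer: no no yes no no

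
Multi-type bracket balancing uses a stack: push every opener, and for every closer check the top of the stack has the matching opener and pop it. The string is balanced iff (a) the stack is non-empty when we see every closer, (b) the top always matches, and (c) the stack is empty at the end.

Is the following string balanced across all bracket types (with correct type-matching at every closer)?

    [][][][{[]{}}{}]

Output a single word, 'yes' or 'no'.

Answer: yes

Derivation:
pos 0: push '['; stack = [
pos 1: ']' matches '['; pop; stack = (empty)
pos 2: push '['; stack = [
pos 3: ']' matches '['; pop; stack = (empty)
pos 4: push '['; stack = [
pos 5: ']' matches '['; pop; stack = (empty)
pos 6: push '['; stack = [
pos 7: push '{'; stack = [{
pos 8: push '['; stack = [{[
pos 9: ']' matches '['; pop; stack = [{
pos 10: push '{'; stack = [{{
pos 11: '}' matches '{'; pop; stack = [{
pos 12: '}' matches '{'; pop; stack = [
pos 13: push '{'; stack = [{
pos 14: '}' matches '{'; pop; stack = [
pos 15: ']' matches '['; pop; stack = (empty)
end: stack empty → VALID
Verdict: properly nested → yes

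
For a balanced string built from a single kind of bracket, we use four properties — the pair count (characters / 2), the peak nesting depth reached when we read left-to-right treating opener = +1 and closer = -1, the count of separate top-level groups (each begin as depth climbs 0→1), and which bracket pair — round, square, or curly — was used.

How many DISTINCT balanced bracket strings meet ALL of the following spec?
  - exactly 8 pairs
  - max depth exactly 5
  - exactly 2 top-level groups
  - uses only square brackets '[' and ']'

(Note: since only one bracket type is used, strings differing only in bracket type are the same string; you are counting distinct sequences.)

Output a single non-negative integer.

Answer: 84

Derivation:
Spec: pairs=8 depth=5 groups=2
Count(depth <= 5) = 407
Count(depth <= 4) = 323
Count(depth == 5) = 407 - 323 = 84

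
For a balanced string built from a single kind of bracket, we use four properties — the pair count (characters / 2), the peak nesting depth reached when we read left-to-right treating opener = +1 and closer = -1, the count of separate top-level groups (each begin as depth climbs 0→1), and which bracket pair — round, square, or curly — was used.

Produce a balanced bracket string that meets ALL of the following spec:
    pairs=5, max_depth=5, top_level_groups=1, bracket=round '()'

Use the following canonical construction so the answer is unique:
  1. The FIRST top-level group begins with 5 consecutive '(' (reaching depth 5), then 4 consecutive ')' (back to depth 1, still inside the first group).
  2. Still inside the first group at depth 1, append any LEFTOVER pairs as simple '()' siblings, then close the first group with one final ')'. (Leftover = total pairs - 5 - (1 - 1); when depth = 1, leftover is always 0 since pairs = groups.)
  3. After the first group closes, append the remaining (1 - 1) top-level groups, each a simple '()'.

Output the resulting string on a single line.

Spec: pairs=5 depth=5 groups=1
Leftover pairs = 5 - 5 - (1-1) = 0
First group: deep chain of depth 5 + 0 sibling pairs
Remaining 0 groups: simple '()' each

Answer: ((((()))))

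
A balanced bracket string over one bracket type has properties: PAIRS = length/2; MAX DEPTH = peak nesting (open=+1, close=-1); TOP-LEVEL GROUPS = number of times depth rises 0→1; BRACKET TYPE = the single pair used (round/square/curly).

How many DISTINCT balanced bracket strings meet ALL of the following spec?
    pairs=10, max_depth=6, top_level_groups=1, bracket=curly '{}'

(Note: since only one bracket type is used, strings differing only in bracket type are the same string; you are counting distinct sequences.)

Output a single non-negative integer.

Answer: 1053

Derivation:
Spec: pairs=10 depth=6 groups=1
Count(depth <= 6) = 4334
Count(depth <= 5) = 3281
Count(depth == 6) = 4334 - 3281 = 1053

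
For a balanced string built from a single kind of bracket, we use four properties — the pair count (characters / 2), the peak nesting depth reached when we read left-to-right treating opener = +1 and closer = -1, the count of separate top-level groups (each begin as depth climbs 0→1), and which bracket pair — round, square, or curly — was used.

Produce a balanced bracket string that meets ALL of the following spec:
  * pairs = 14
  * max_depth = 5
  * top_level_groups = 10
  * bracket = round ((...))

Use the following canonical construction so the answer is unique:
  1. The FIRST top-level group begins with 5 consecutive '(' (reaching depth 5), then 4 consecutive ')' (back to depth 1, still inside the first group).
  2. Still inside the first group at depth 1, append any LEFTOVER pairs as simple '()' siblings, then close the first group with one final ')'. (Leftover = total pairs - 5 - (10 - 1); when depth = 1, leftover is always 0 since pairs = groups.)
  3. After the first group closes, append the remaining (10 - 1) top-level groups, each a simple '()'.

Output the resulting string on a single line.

Answer: ((((()))))()()()()()()()()()

Derivation:
Spec: pairs=14 depth=5 groups=10
Leftover pairs = 14 - 5 - (10-1) = 0
First group: deep chain of depth 5 + 0 sibling pairs
Remaining 9 groups: simple '()' each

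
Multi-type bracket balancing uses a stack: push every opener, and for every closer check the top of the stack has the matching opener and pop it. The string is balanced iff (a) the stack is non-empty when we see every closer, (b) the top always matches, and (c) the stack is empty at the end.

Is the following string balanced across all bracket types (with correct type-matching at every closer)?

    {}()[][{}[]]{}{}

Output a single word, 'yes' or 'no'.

pos 0: push '{'; stack = {
pos 1: '}' matches '{'; pop; stack = (empty)
pos 2: push '('; stack = (
pos 3: ')' matches '('; pop; stack = (empty)
pos 4: push '['; stack = [
pos 5: ']' matches '['; pop; stack = (empty)
pos 6: push '['; stack = [
pos 7: push '{'; stack = [{
pos 8: '}' matches '{'; pop; stack = [
pos 9: push '['; stack = [[
pos 10: ']' matches '['; pop; stack = [
pos 11: ']' matches '['; pop; stack = (empty)
pos 12: push '{'; stack = {
pos 13: '}' matches '{'; pop; stack = (empty)
pos 14: push '{'; stack = {
pos 15: '}' matches '{'; pop; stack = (empty)
end: stack empty → VALID
Verdict: properly nested → yes

Answer: yes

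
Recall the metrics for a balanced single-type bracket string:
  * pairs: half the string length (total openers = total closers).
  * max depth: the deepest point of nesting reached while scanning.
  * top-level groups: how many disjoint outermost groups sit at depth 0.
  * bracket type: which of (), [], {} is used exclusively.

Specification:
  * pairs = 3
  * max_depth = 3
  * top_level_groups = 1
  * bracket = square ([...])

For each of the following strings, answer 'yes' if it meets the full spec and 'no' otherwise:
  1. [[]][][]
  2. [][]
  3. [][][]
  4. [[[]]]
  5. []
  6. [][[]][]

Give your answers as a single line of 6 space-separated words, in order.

String 1 '[[]][][]': depth seq [1 2 1 0 1 0 1 0]
  -> pairs=4 depth=2 groups=3 -> no
String 2 '[][]': depth seq [1 0 1 0]
  -> pairs=2 depth=1 groups=2 -> no
String 3 '[][][]': depth seq [1 0 1 0 1 0]
  -> pairs=3 depth=1 groups=3 -> no
String 4 '[[[]]]': depth seq [1 2 3 2 1 0]
  -> pairs=3 depth=3 groups=1 -> yes
String 5 '[]': depth seq [1 0]
  -> pairs=1 depth=1 groups=1 -> no
String 6 '[][[]][]': depth seq [1 0 1 2 1 0 1 0]
  -> pairs=4 depth=2 groups=3 -> no

Answer: no no no yes no no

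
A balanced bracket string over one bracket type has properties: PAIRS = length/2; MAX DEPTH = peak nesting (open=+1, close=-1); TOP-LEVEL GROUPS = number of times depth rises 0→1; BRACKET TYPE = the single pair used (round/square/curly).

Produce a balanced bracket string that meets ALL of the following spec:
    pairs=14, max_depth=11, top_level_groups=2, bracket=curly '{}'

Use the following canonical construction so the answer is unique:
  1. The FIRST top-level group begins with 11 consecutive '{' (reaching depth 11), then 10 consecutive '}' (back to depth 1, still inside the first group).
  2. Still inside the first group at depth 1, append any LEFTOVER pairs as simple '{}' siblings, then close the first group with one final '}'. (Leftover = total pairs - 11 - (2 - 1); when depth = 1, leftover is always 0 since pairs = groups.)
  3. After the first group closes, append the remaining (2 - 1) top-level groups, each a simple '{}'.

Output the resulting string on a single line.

Answer: {{{{{{{{{{{}}}}}}}}}}{}{}}{}

Derivation:
Spec: pairs=14 depth=11 groups=2
Leftover pairs = 14 - 11 - (2-1) = 2
First group: deep chain of depth 11 + 2 sibling pairs
Remaining 1 groups: simple '{}' each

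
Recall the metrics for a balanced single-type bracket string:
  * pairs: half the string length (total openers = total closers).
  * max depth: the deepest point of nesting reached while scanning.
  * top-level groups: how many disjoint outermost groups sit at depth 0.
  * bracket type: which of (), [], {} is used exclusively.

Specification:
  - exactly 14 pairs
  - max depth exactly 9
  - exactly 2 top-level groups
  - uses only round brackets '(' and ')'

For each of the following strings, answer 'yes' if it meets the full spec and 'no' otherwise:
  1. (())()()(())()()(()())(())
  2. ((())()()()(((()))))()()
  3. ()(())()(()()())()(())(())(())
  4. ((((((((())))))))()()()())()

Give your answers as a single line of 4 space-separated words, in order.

Answer: no no no yes

Derivation:
String 1 '(())()()(())()()(()())(())': depth seq [1 2 1 0 1 0 1 0 1 2 1 0 1 0 1 0 1 2 1 2 1 0 1 2 1 0]
  -> pairs=13 depth=2 groups=8 -> no
String 2 '((())()()()(((()))))()()': depth seq [1 2 3 2 1 2 1 2 1 2 1 2 3 4 5 4 3 2 1 0 1 0 1 0]
  -> pairs=12 depth=5 groups=3 -> no
String 3 '()(())()(()()())()(())(())(())': depth seq [1 0 1 2 1 0 1 0 1 2 1 2 1 2 1 0 1 0 1 2 1 0 1 2 1 0 1 2 1 0]
  -> pairs=15 depth=2 groups=8 -> no
String 4 '((((((((())))))))()()()())()': depth seq [1 2 3 4 5 6 7 8 9 8 7 6 5 4 3 2 1 2 1 2 1 2 1 2 1 0 1 0]
  -> pairs=14 depth=9 groups=2 -> yes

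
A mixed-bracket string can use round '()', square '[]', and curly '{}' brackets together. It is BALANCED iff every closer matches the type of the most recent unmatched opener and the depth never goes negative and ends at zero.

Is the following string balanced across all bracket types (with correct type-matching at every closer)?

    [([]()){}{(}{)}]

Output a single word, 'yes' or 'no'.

pos 0: push '['; stack = [
pos 1: push '('; stack = [(
pos 2: push '['; stack = [([
pos 3: ']' matches '['; pop; stack = [(
pos 4: push '('; stack = [((
pos 5: ')' matches '('; pop; stack = [(
pos 6: ')' matches '('; pop; stack = [
pos 7: push '{'; stack = [{
pos 8: '}' matches '{'; pop; stack = [
pos 9: push '{'; stack = [{
pos 10: push '('; stack = [{(
pos 11: saw closer '}' but top of stack is '(' (expected ')') → INVALID
Verdict: type mismatch at position 11: '}' closes '(' → no

Answer: no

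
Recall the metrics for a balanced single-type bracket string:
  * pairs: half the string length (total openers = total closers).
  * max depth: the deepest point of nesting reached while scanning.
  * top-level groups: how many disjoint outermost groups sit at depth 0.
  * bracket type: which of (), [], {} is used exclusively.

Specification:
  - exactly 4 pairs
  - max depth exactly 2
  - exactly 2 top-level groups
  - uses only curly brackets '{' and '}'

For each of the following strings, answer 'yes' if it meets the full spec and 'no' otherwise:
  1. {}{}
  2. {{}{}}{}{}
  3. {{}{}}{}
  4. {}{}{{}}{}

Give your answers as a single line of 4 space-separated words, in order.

Answer: no no yes no

Derivation:
String 1 '{}{}': depth seq [1 0 1 0]
  -> pairs=2 depth=1 groups=2 -> no
String 2 '{{}{}}{}{}': depth seq [1 2 1 2 1 0 1 0 1 0]
  -> pairs=5 depth=2 groups=3 -> no
String 3 '{{}{}}{}': depth seq [1 2 1 2 1 0 1 0]
  -> pairs=4 depth=2 groups=2 -> yes
String 4 '{}{}{{}}{}': depth seq [1 0 1 0 1 2 1 0 1 0]
  -> pairs=5 depth=2 groups=4 -> no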